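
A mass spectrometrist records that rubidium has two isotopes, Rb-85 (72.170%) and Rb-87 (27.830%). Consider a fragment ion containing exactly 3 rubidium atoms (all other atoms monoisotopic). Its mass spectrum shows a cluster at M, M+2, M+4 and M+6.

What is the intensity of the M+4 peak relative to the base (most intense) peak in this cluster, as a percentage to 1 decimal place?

38.6%

Binomial terms of (0.72170 + 0.27830)^3: M 0.3759, M+2 0.4349, M+4 0.1677, M+6 0.0216 → M+2 is the base peak.
P(M+2) = C(3,1) × 0.72170^2 × 0.27830^1 = 3 × 0.52085089 × 0.2783 = 0.434858 (base)
P(M+4) = C(3,2) × 0.72170^1 × 0.27830^2 = 3 × 0.7217 × 0.07745089 = 0.167689
Relative intensity = 0.167689 / 0.434858 × 100 = 38.6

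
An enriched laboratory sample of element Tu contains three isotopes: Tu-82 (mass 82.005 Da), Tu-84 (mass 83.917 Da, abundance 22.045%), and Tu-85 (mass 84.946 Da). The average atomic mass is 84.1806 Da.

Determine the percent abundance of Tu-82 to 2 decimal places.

The remaining 77.955% is split between Tu-82 (fraction x) and Tu-85 (fraction 0.77955 − x).
Substituting: 82.005x + 84.946(0.77955 − x) = 65.68109735
(82.005 − 84.946)x = -0.53855695  ⇒  x = 0.18312, y = 0.59643
Tu-82: 18.31%, Tu-85: 59.64%.

18.31%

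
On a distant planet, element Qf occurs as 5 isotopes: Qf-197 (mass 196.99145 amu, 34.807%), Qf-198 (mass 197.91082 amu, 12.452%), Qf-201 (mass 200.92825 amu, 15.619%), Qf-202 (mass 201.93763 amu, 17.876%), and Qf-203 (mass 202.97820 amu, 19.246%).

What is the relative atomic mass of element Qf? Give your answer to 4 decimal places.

199.7572 amu

Weight each isotope mass by its fractional abundance: 0.34807 × 196.99145 + 0.12452 × 197.91082 + 0.15619 × 200.92825 + 0.17876 × 201.93763 + 0.19246 × 202.97820
= 68.566814 + 24.643855 + 31.382983 + 36.098371 + 39.065184 = 199.757207 amu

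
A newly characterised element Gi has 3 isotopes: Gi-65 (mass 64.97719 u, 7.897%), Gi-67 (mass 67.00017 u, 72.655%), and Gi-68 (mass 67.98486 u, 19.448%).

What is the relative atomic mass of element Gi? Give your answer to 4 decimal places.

Ar = Σ fᵢ·mᵢ = 0.07897 × 64.97719 + 0.72655 × 67.00017 + 0.19448 × 67.98486
= 5.131249 + 48.678974 + 13.221696 = 67.031919 u

67.0319 u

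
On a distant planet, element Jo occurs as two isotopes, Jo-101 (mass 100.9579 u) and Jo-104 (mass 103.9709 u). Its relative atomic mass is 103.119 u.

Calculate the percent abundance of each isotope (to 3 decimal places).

Writing the weighted mean with unknown fraction x of Jo-101:
100.9579·x + 103.9709·(1 − x) = 103.119
(100.9579 − 103.9709)·x = 103.119 − 103.9709
x = -0.8519 / -3.0130 = 0.28274 → 28.274% Jo-101, 71.726% Jo-104.

Jo-101: 28.274%, Jo-104: 71.726%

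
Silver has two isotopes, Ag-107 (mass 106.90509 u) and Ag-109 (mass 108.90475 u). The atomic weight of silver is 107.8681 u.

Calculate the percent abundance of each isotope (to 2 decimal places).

Ag-107: 51.84%, Ag-109: 48.16%

Let x be the fractional abundance of Ag-107; then Ag-109 has abundance 1 − x.
106.90509·x + 108.90475·(1 − x) = 107.8681
(106.90509 − 108.90475)·x = 107.8681 − 108.90475
x = -1.03665 / -1.99966 = 0.51841 → 51.84% Ag-107, 48.16% Ag-109.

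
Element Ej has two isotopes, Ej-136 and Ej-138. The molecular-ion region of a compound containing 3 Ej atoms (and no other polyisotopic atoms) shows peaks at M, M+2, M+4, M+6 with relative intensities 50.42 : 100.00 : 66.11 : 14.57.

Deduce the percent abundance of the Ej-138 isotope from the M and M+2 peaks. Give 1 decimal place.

39.8%

Write p for the Ej-136 fraction. I(M+2)/I(M) = [C(3,1)·p^2·(1−p)] / p^3 = 3·(1−p)/p = 100.00/50.42 = 1.9833
(1−p)/p = 1.9833/3 = 0.6611  ⇒  p = 1/(1 + 0.6611) = 0.6020
Ej-136: 60.2%, Ej-138: 39.8%.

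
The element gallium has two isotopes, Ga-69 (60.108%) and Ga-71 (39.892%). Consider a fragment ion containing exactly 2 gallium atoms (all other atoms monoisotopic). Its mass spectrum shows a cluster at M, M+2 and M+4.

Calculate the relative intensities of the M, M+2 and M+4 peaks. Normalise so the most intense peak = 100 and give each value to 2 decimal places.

The 2 Ga atoms are independent, so intensities follow the terms of (0.60108 + 0.39892)^2.
P(M) = 0.60108^2 = 0.361297
P(M+2) = 2 × 0.60108^1 × 0.39892^1 = 0.479566
P(M+4) = 0.39892^2 = 0.159137
The M+2 peak is largest (0.479566); scaling to 100 gives 75.34 : 100.00 : 33.18.

75.34 : 100.00 : 33.18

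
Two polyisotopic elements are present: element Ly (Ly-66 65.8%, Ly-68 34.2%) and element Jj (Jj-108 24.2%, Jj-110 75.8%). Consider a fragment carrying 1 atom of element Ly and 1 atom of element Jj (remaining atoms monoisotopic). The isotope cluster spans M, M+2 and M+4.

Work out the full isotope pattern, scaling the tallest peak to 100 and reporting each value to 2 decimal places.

27.38 : 100.00 : 44.58

Element Ly pattern (n=1): 0.6580 : 0.3420
Element Jj pattern (n=1): 0.2420 : 0.7580
Convolve the two distributions (both contribute in 2-u steps):
  M: 0.6580×0.2420 = 0.159236
  M+2: 0.6580×0.7580 + 0.3420×0.2420 = 0.581528
  M+4: 0.3420×0.7580 = 0.259236
Scale to base peak (0.581528) = 100: 27.38 : 100.00 : 44.58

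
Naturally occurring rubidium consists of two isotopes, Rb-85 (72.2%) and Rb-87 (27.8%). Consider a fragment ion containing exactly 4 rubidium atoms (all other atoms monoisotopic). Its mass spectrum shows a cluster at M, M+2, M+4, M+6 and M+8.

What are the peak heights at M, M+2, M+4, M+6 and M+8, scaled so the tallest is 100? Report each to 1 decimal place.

Each Rb atom is independently Rb-85 (p = 0.722) or Rb-87 (q = 0.278); the cluster is the binomial expansion (p + q)^4.
P(M) = 0.722^4 = 0.271737
P(M+2) = 4 × 0.722^3 × 0.278^1 = 0.418520
P(M+4) = 6 × 0.722^2 × 0.278^2 = 0.241721
P(M+6) = 4 × 0.722^1 × 0.278^3 = 0.062049
P(M+8) = 0.278^4 = 0.005973
The M+2 peak is largest (0.418520); scaling to 100 gives 64.9 : 100.0 : 57.8 : 14.8 : 1.4.

64.9 : 100.0 : 57.8 : 14.8 : 1.4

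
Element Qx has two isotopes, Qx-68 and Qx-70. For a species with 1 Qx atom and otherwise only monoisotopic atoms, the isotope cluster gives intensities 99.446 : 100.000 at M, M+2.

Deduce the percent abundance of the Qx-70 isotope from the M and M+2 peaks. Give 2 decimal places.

50.14%

Write p for the Qx-68 fraction. I(M+2)/I(M) = [C(1,1)·p^0·(1−p)] / p^1 = 1·(1−p)/p = 100.000/99.446 = 1.0056
(1−p)/p = 1.0056/1 = 1.0056  ⇒  p = 1/(1 + 1.0056) = 0.4986
Qx-68: 49.86%, Qx-70: 50.14%.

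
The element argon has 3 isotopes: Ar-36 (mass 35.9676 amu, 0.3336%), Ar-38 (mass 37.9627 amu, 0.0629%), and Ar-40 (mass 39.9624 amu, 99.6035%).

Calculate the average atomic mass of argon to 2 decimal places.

The abundance-weighted mean is 0.003336 × 35.9676 + 0.000629 × 37.9627 + 0.996035 × 39.9624
= 0.11999 + 0.02388 + 39.80395 = 39.94782 amu

39.95 amu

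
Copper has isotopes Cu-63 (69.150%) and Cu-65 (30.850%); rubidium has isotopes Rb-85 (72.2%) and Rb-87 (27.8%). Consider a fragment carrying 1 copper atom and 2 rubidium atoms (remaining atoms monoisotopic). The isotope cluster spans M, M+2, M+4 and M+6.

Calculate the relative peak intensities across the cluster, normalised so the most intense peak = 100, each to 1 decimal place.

82.2 : 100.0 : 40.4 : 5.4

Copper pattern (n=1): 0.6915 : 0.3085
Rubidium pattern (n=2): 0.521284 : 0.401432 : 0.077284
Convolve the two distributions (both contribute in 2-u steps):
  M: 0.6915×0.521284 = 0.360468
  M+2: 0.6915×0.401432 + 0.3085×0.521284 = 0.438406
  M+4: 0.6915×0.077284 + 0.3085×0.401432 = 0.177284
  M+6: 0.3085×0.077284 = 0.023842
Scale to base peak (0.438406) = 100: 82.2 : 100.0 : 40.4 : 5.4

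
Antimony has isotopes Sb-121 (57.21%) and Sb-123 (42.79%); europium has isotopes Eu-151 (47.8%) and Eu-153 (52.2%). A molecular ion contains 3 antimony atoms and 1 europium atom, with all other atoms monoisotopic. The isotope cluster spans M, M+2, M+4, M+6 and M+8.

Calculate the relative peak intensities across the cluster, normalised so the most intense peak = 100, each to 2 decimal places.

Antimony pattern (n=3): 0.18724742 : 0.42015297 : 0.3142518 : 0.07834781
Europium pattern (n=1): 0.4780 : 0.5220
Convolve the two distributions (both contribute in 2-u steps):
  M: 0.18724742×0.4780 = 0.089504
  M+2: 0.18724742×0.5220 + 0.42015297×0.4780 = 0.298576
  M+4: 0.42015297×0.5220 + 0.3142518×0.4780 = 0.369532
  M+6: 0.3142518×0.5220 + 0.07834781×0.4780 = 0.201490
  M+8: 0.07834781×0.5220 = 0.040898
Scale to base peak (0.369532) = 100: 24.22 : 80.80 : 100.00 : 54.53 : 11.07

24.22 : 80.80 : 100.00 : 54.53 : 11.07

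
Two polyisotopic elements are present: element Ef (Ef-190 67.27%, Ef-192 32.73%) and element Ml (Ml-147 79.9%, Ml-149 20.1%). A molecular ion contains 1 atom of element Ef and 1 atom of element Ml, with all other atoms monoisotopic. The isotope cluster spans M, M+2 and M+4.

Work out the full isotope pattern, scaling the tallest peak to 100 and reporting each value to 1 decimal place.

100.0 : 73.8 : 12.2

Element Ef pattern (n=1): 0.6727 : 0.3273
Element Ml pattern (n=1): 0.7990 : 0.2010
Convolve the two distributions (both contribute in 2-u steps):
  M: 0.6727×0.7990 = 0.537487
  M+2: 0.6727×0.2010 + 0.3273×0.7990 = 0.396725
  M+4: 0.3273×0.2010 = 0.065787
Scale to base peak (0.537487) = 100: 100.0 : 73.8 : 12.2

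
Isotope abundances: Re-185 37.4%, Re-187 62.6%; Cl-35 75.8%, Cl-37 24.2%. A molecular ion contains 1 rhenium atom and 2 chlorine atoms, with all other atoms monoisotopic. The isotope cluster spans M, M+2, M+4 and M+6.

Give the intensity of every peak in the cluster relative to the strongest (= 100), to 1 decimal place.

43.2 : 100.0 : 50.6 : 7.4

Rhenium pattern (n=1): 0.3740 : 0.6260
Chlorine pattern (n=2): 0.574564 : 0.366872 : 0.058564
Convolve the two distributions (both contribute in 2-u steps):
  M: 0.3740×0.574564 = 0.214887
  M+2: 0.3740×0.366872 + 0.6260×0.574564 = 0.496887
  M+4: 0.3740×0.058564 + 0.6260×0.366872 = 0.251565
  M+6: 0.6260×0.058564 = 0.036661
Scale to base peak (0.496887) = 100: 43.2 : 100.0 : 50.6 : 7.4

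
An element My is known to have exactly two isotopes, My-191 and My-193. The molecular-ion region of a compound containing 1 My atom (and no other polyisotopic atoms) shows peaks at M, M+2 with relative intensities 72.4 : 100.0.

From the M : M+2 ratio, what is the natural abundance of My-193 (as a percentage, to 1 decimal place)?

58.0%

If p is the fraction of My that is My-191, then I(M+2)/I(M) = [C(1,1)·p^0·(1−p)] / p^1 = 1·(1−p)/p = 100.0/72.4 = 1.3812
(1−p)/p = 1.3812/1 = 1.3812  ⇒  p = 1/(1 + 1.3812) = 0.4200
My-191: 42.0%, My-193: 58.0%.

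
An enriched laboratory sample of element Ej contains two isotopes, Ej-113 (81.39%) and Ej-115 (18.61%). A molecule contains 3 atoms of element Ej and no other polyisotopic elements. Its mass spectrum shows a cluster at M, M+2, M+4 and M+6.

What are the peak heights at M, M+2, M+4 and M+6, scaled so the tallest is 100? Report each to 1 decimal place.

100.0 : 68.6 : 15.7 : 1.2

Each Ej atom is independently Ej-113 (p = 0.8139) or Ej-115 (q = 0.1861); the cluster is the binomial expansion (p + q)^3.
P(M) = 0.8139^3 = 0.539154
P(M+2) = 3 × 0.8139^2 × 0.1861^1 = 0.369836
P(M+4) = 3 × 0.8139^1 × 0.1861^2 = 0.084564
P(M+6) = 0.1861^3 = 0.006445
The M peak is largest (0.539154); scaling to 100 gives 100.0 : 68.6 : 15.7 : 1.2.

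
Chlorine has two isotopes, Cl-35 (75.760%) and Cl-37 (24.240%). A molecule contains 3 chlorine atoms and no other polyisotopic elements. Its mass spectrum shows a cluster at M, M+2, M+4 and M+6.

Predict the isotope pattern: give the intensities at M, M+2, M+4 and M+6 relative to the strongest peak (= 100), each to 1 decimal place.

Each Cl atom is independently Cl-35 (p = 0.75760) or Cl-37 (q = 0.24240); the cluster is the binomial expansion (p + q)^3.
P(M) = 0.75760^3 = 0.434830
P(M+2) = 3 × 0.75760^2 × 0.24240^1 = 0.417382
P(M+4) = 3 × 0.75760^1 × 0.24240^2 = 0.133545
P(M+6) = 0.24240^3 = 0.014243
The M peak is largest (0.434830); scaling to 100 gives 100.0 : 96.0 : 30.7 : 3.3.

100.0 : 96.0 : 30.7 : 3.3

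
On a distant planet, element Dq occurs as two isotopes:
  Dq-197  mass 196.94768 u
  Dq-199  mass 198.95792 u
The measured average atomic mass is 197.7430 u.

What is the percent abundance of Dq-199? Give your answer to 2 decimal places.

With x = fraction of Dq-197 (so Dq-199 is 1 − x):
196.94768·x + 198.95792·(1 − x) = 197.7430
(196.94768 − 198.95792)·x = 197.7430 − 198.95792
x = -1.21492 / -2.01024 = 0.60437 → 60.44% Dq-197, 39.56% Dq-199.

39.56%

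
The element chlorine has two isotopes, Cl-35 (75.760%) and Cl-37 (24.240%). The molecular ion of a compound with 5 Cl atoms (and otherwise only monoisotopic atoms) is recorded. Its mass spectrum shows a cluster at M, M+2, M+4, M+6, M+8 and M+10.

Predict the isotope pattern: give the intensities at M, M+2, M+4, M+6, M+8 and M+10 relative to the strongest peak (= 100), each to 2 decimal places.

62.51 : 100.00 : 63.99 : 20.47 : 3.28 : 0.21

Expanding (0.75760 + 0.24240)^5:
P(M) = 0.75760^5 = 0.249574
P(M+2) = 5 × 0.75760^4 × 0.24240^1 = 0.399266
P(M+4) = 10 × 0.75760^3 × 0.24240^2 = 0.255497
P(M+6) = 10 × 0.75760^2 × 0.24240^3 = 0.081748
P(M+8) = 5 × 0.75760^1 × 0.24240^4 = 0.013078
P(M+10) = 0.24240^5 = 0.000837
The M+2 peak is largest (0.399266); scaling to 100 gives 62.51 : 100.00 : 63.99 : 20.47 : 3.28 : 0.21.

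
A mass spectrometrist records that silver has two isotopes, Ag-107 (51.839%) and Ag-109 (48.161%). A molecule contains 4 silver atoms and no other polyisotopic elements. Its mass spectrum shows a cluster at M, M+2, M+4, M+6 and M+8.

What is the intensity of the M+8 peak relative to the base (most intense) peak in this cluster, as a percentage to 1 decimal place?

14.4%

Binomial terms of (0.51839 + 0.48161)^4: M 0.0722, M+2 0.2684, M+4 0.3740, M+6 0.2316, M+8 0.0538 → M+4 is the base peak.
P(M+4) = C(4,2) × 0.51839^2 × 0.48161^2 = 6 × 0.26872819 × 0.23194819 = 0.373986 (base)
P(M+8) = C(4,4) × 0.51839^0 × 0.48161^4 = 1 × 1.0000 × 0.05379996 = 0.053800
Relative intensity = 0.053800 / 0.373986 × 100 = 14.4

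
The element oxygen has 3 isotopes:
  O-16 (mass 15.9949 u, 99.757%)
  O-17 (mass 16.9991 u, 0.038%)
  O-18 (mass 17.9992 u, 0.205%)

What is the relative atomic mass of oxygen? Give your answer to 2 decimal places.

16.00 u

Ar = Σ fᵢ·mᵢ = 0.99757 × 15.9949 + 0.00038 × 16.9991 + 0.00205 × 17.9992
= 15.95603 + 0.00646 + 0.03690 = 15.99939 u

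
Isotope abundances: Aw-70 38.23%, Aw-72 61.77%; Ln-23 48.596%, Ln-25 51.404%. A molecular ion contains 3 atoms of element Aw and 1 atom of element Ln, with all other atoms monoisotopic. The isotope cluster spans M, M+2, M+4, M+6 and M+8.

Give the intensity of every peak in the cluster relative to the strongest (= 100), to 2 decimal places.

Element Aw pattern (n=3): 0.0558744 : 0.27083666 : 0.43760347 : 0.23568547
Element Ln pattern (n=1): 0.48596 : 0.51404
Convolve the two distributions (both contribute in 2-u steps):
  M: 0.0558744×0.48596 = 0.027153
  M+2: 0.0558744×0.51404 + 0.27083666×0.48596 = 0.160337
  M+4: 0.27083666×0.51404 + 0.43760347×0.48596 = 0.351879
  M+6: 0.43760347×0.51404 + 0.23568547×0.48596 = 0.339479
  M+8: 0.23568547×0.51404 = 0.121152
Scale to base peak (0.351879) = 100: 7.72 : 45.57 : 100.00 : 96.48 : 34.43

7.72 : 45.57 : 100.00 : 96.48 : 34.43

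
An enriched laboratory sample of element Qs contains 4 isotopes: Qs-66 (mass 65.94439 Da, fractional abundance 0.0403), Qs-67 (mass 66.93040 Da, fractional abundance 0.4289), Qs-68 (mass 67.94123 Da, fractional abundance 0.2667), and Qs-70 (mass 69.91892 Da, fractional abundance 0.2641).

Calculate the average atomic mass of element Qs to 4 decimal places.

67.9495 Da

Average mass = Σ (abundance × isotope mass) = 0.0403 × 65.94439 + 0.4289 × 66.93040 + 0.2667 × 67.94123 + 0.2641 × 69.91892
= 2.657559 + 28.706449 + 18.119926 + 18.465587 = 67.949521 Da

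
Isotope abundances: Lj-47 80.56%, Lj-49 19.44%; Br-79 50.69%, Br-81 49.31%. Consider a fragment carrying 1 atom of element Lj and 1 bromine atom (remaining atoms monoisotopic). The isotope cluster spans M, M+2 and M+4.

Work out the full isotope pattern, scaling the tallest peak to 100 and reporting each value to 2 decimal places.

82.37 : 100.00 : 19.33

Element Lj pattern (n=1): 0.8056 : 0.1944
Bromine pattern (n=1): 0.5069 : 0.4931
Convolve the two distributions (both contribute in 2-u steps):
  M: 0.8056×0.5069 = 0.408359
  M+2: 0.8056×0.4931 + 0.1944×0.5069 = 0.495783
  M+4: 0.1944×0.4931 = 0.095859
Scale to base peak (0.495783) = 100: 82.37 : 100.00 : 19.33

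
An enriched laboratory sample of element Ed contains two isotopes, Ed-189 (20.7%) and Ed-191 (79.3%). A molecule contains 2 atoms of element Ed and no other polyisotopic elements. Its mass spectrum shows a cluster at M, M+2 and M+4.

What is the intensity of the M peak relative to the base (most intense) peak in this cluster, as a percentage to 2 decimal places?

(0.207 + 0.793)^2 gives M 0.0428, M+2 0.3283, M+4 0.6288; the largest is M+4.
P(M+4) = C(2,2) × 0.207^0 × 0.793^2 = 1 × 1.0000 × 0.628849 = 0.628849 (base)
P(M) = C(2,0) × 0.207^2 × 0.793^0 = 1 × 0.042849 × 1.0000 = 0.042849
Relative intensity = 0.042849 / 0.628849 × 100 = 6.81

6.81%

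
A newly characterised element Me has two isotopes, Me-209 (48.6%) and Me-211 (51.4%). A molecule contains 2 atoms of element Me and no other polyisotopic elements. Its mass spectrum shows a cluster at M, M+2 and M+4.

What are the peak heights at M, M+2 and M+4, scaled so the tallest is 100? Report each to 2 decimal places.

Each Me atom is independently Me-209 (p = 0.486) or Me-211 (q = 0.514); the cluster is the binomial expansion (p + q)^2.
P(M) = 0.486^2 = 0.236196
P(M+2) = 2 × 0.486^1 × 0.514^1 = 0.499608
P(M+4) = 0.514^2 = 0.264196
The M+2 peak is largest (0.499608); scaling to 100 gives 47.28 : 100.00 : 52.88.

47.28 : 100.00 : 52.88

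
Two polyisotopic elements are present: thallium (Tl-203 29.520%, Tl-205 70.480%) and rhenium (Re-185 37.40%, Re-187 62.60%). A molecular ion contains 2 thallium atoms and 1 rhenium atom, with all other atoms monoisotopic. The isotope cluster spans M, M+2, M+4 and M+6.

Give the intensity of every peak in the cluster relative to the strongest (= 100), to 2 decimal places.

7.30 : 47.10 : 100.00 : 69.68

Thallium pattern (n=2): 0.08714304 : 0.41611392 : 0.49674304
Rhenium pattern (n=1): 0.3740 : 0.6260
Convolve the two distributions (both contribute in 2-u steps):
  M: 0.08714304×0.3740 = 0.032591
  M+2: 0.08714304×0.6260 + 0.41611392×0.3740 = 0.210178
  M+4: 0.41611392×0.6260 + 0.49674304×0.3740 = 0.446269
  M+6: 0.49674304×0.6260 = 0.310961
Scale to base peak (0.446269) = 100: 7.30 : 47.10 : 100.00 : 69.68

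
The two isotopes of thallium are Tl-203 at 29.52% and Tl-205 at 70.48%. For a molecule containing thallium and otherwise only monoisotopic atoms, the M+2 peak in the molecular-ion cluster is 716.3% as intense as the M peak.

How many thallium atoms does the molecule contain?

The M+2/M ratio from n Tl atoms is n · q/p = n · 0.7048/0.2952.
n = 7.163 × 0.2952/0.7048 = 3.00 ≈ 3

3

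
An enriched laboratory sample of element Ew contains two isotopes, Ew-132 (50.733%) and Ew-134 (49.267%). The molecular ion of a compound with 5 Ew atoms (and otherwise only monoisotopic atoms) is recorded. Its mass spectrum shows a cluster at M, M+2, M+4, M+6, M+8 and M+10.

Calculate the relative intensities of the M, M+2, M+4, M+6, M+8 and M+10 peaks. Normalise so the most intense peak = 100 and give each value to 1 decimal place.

Expanding (0.50733 + 0.49267)^5:
P(M) = 0.50733^5 = 0.033609
P(M+2) = 5 × 0.50733^4 × 0.49267^1 = 0.163188
P(M+4) = 10 × 0.50733^3 × 0.49267^2 = 0.316945
P(M+6) = 10 × 0.50733^2 × 0.49267^3 = 0.307786
P(M+8) = 5 × 0.50733^1 × 0.49267^4 = 0.149446
P(M+10) = 0.49267^5 = 0.029026
The M+4 peak is largest (0.316945); scaling to 100 gives 10.6 : 51.5 : 100.0 : 97.1 : 47.2 : 9.2.

10.6 : 51.5 : 100.0 : 97.1 : 47.2 : 9.2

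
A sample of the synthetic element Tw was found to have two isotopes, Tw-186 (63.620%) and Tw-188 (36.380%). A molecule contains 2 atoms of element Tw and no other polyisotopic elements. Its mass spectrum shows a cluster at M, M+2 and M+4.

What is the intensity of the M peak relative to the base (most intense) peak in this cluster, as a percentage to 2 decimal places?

Binomial terms of (0.63620 + 0.36380)^2: M 0.4048, M+2 0.4629, M+4 0.1324 → M+2 is the base peak.
P(M+2) = C(2,1) × 0.63620^1 × 0.36380^1 = 2 × 0.6362 × 0.3638 = 0.462899 (base)
P(M) = C(2,0) × 0.63620^2 × 0.36380^0 = 1 × 0.40475044 × 1.0000 = 0.404750
Relative intensity = 0.404750 / 0.462899 × 100 = 87.44

87.44%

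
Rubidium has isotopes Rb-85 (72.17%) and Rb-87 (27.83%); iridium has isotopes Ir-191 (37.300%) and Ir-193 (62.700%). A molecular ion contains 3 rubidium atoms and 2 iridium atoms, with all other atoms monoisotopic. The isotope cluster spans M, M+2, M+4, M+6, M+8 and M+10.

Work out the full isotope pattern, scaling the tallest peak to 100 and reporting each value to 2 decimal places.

13.96 : 63.10 : 100.00 : 67.39 : 20.29 : 2.26

Rubidium pattern (n=3): 0.37589809 : 0.43485841 : 0.16768892 : 0.02155458
Iridium pattern (n=2): 0.139129 : 0.467742 : 0.393129
Convolve the two distributions (both contribute in 2-u steps):
  M: 0.37589809×0.139129 = 0.052298
  M+2: 0.37589809×0.467742 + 0.43485841×0.139129 = 0.236325
  M+4: 0.37589809×0.393129 + 0.43485841×0.467742 + 0.16768892×0.139129 = 0.374508
  M+6: 0.43485841×0.393129 + 0.16768892×0.467742 + 0.02155458×0.139129 = 0.252389
  M+8: 0.16768892×0.393129 + 0.02155458×0.467742 = 0.076005
  M+10: 0.02155458×0.393129 = 0.008474
Scale to base peak (0.374508) = 100: 13.96 : 63.10 : 100.00 : 67.39 : 20.29 : 2.26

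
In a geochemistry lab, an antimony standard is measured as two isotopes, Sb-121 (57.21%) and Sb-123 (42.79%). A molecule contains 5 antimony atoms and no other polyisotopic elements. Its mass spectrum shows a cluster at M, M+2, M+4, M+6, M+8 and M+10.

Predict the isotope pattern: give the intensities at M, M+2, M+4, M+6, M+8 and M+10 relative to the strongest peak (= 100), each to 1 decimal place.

17.9 : 66.8 : 100.0 : 74.8 : 28.0 : 4.2

Each Sb atom is independently Sb-121 (p = 0.5721) or Sb-123 (q = 0.4279); the cluster is the binomial expansion (p + q)^5.
P(M) = 0.5721^5 = 0.061286
P(M+2) = 5 × 0.5721^4 × 0.4279^1 = 0.229192
P(M+4) = 10 × 0.5721^3 × 0.4279^2 = 0.342847
P(M+6) = 10 × 0.5721^2 × 0.4279^3 = 0.256431
P(M+8) = 5 × 0.5721^1 × 0.4279^4 = 0.095898
P(M+10) = 0.4279^5 = 0.014345
The M+4 peak is largest (0.342847); scaling to 100 gives 17.9 : 66.8 : 100.0 : 74.8 : 28.0 : 4.2.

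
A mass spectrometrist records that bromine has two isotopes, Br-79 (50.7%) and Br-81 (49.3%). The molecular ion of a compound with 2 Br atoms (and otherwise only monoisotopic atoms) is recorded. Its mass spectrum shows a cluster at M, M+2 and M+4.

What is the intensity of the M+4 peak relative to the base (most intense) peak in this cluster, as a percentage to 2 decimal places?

48.62%

Term probabilities: M 0.2570, M+2 0.4999, M+4 0.2430. Base peak = M+2.
P(M+2) = C(2,1) × 0.507^1 × 0.493^1 = 2 × 0.5070 × 0.4930 = 0.499902 (base)
P(M+4) = C(2,2) × 0.507^0 × 0.493^2 = 1 × 1.0000 × 0.243049 = 0.243049
Relative intensity = 0.243049 / 0.499902 × 100 = 48.62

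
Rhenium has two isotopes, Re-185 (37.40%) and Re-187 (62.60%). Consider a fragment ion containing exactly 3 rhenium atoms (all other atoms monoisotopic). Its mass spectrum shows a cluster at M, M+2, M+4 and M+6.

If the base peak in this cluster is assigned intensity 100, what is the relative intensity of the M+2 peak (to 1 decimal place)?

Term probabilities: M 0.0523, M+2 0.2627, M+4 0.4397, M+6 0.2453. Base peak = M+4.
P(M+4) = C(3,2) × 0.3740^1 × 0.6260^2 = 3 × 0.3740 × 0.391876 = 0.439685 (base)
P(M+2) = C(3,1) × 0.3740^2 × 0.6260^1 = 3 × 0.139876 × 0.6260 = 0.262687
Relative intensity = 0.262687 / 0.439685 × 100 = 59.7

59.7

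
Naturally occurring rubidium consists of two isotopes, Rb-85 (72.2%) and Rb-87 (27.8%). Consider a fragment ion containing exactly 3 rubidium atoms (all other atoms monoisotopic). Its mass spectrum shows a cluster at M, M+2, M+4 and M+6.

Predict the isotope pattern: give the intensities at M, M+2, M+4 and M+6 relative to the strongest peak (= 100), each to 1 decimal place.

Each Rb atom is independently Rb-85 (p = 0.722) or Rb-87 (q = 0.278); the cluster is the binomial expansion (p + q)^3.
P(M) = 0.722^3 = 0.376367
P(M+2) = 3 × 0.722^2 × 0.278^1 = 0.434751
P(M+4) = 3 × 0.722^1 × 0.278^2 = 0.167397
P(M+6) = 0.278^3 = 0.021485
The M+2 peak is largest (0.434751); scaling to 100 gives 86.6 : 100.0 : 38.5 : 4.9.

86.6 : 100.0 : 38.5 : 4.9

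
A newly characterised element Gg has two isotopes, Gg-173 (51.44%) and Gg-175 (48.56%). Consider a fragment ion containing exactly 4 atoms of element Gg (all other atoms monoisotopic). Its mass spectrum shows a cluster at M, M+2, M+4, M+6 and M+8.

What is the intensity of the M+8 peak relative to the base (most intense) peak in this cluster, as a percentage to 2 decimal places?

Term probabilities: M 0.0700, M+2 0.2644, M+4 0.3744, M+6 0.2356, M+8 0.0556. Base peak = M+4.
P(M+4) = C(4,2) × 0.5144^2 × 0.4856^2 = 6 × 0.26460736 × 0.23580736 = 0.374378 (base)
P(M+8) = C(4,4) × 0.5144^0 × 0.4856^4 = 1 × 1.0000 × 0.05560511 = 0.055605
Relative intensity = 0.055605 / 0.374378 × 100 = 14.85

14.85%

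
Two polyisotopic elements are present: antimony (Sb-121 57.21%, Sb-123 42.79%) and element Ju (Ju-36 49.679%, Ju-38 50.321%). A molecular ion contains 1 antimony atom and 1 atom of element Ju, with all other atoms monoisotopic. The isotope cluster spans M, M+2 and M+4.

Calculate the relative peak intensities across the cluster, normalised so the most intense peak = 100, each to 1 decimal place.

Antimony pattern (n=1): 0.5721 : 0.4279
Element Ju pattern (n=1): 0.49679 : 0.50321
Convolve the two distributions (both contribute in 2-u steps):
  M: 0.5721×0.49679 = 0.284214
  M+2: 0.5721×0.50321 + 0.4279×0.49679 = 0.500463
  M+4: 0.4279×0.50321 = 0.215324
Scale to base peak (0.500463) = 100: 56.8 : 100.0 : 43.0

56.8 : 100.0 : 43.0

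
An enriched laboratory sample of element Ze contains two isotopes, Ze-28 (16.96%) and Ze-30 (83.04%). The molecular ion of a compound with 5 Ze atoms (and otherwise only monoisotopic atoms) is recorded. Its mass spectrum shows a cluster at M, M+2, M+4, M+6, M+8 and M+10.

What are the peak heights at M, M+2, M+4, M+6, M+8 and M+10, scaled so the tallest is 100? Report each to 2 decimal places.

0.03 : 0.85 : 8.34 : 40.85 : 100.00 : 97.92

Expanding (0.1696 + 0.8304)^5:
P(M) = 0.1696^5 = 0.000140
P(M+2) = 5 × 0.1696^4 × 0.8304^1 = 0.003435
P(M+4) = 10 × 0.1696^3 × 0.8304^2 = 0.033640
P(M+6) = 10 × 0.1696^2 × 0.8304^3 = 0.164708
P(M+8) = 5 × 0.1696^1 × 0.8304^4 = 0.403223
P(M+10) = 0.8304^5 = 0.394854
The M+8 peak is largest (0.403223); scaling to 100 gives 0.03 : 0.85 : 8.34 : 40.85 : 100.00 : 97.92.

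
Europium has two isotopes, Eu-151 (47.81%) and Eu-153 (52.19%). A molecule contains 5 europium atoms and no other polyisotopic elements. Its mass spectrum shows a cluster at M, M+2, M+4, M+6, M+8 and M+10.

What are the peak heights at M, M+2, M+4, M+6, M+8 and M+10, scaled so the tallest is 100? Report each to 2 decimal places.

Expanding (0.4781 + 0.5219)^5:
P(M) = 0.4781^5 = 0.024980
P(M+2) = 5 × 0.4781^4 × 0.5219^1 = 0.136343
P(M+4) = 10 × 0.4781^3 × 0.5219^2 = 0.297667
P(M+6) = 10 × 0.4781^2 × 0.5219^3 = 0.324937
P(M+8) = 5 × 0.4781^1 × 0.5219^4 = 0.177353
P(M+10) = 0.5219^5 = 0.038720
The M+6 peak is largest (0.324937); scaling to 100 gives 7.69 : 41.96 : 91.61 : 100.00 : 54.58 : 11.92.

7.69 : 41.96 : 91.61 : 100.00 : 54.58 : 11.92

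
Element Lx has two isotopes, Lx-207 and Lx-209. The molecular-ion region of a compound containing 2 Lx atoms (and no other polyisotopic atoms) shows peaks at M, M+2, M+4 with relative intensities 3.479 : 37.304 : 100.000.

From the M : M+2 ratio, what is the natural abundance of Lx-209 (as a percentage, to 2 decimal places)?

Write p for the Lx-207 fraction. I(M+2)/I(M) = [C(2,1)·p^1·(1−p)] / p^2 = 2·(1−p)/p = 37.304/3.479 = 10.7226
(1−p)/p = 10.7226/2 = 5.3613  ⇒  p = 1/(1 + 5.3613) = 0.1572
Lx-207: 15.72%, Lx-209: 84.28%.

84.28%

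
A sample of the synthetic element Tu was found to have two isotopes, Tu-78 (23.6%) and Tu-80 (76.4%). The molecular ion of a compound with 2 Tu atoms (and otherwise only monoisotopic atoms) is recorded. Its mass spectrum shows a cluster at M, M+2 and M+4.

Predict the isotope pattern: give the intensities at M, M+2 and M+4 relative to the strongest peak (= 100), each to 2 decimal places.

Expanding (0.236 + 0.764)^2:
P(M) = 0.236^2 = 0.055696
P(M+2) = 2 × 0.236^1 × 0.764^1 = 0.360608
P(M+4) = 0.764^2 = 0.583696
The M+4 peak is largest (0.583696); scaling to 100 gives 9.54 : 61.78 : 100.00.

9.54 : 61.78 : 100.00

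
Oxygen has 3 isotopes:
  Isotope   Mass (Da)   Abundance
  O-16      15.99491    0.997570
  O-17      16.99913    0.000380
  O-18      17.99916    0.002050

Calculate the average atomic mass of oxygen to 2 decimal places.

Weight each isotope mass by its fractional abundance: 0.997570 × 15.99491 + 0.000380 × 16.99913 + 0.002050 × 17.99916
= 15.956042 + 0.006460 + 0.036898 = 15.999400 Da

16.00 Da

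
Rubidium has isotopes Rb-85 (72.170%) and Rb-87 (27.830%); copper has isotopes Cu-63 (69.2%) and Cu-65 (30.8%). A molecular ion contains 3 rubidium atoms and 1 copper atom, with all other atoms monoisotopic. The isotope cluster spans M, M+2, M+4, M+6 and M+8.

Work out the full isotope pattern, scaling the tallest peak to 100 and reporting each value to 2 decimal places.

Rubidium pattern (n=3): 0.37589809 : 0.43485841 : 0.16768892 : 0.02155458
Copper pattern (n=1): 0.6920 : 0.3080
Convolve the two distributions (both contribute in 2-u steps):
  M: 0.37589809×0.6920 = 0.260121
  M+2: 0.37589809×0.3080 + 0.43485841×0.6920 = 0.416699
  M+4: 0.43485841×0.3080 + 0.16768892×0.6920 = 0.249977
  M+6: 0.16768892×0.3080 + 0.02155458×0.6920 = 0.066564
  M+8: 0.02155458×0.3080 = 0.006639
Scale to base peak (0.416699) = 100: 62.42 : 100.00 : 59.99 : 15.97 : 1.59

62.42 : 100.00 : 59.99 : 15.97 : 1.59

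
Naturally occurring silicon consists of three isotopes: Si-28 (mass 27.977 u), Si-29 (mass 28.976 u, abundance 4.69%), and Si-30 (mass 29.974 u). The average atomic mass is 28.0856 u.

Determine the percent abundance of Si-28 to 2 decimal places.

The remaining 95.31% is split between Si-28 (fraction x) and Si-30 (fraction 0.9531 − x).
Substituting: 27.977x + 29.974(0.9531 − x) = 26.7266256
(27.977 − 29.974)x = -1.8415938  ⇒  x = 0.92218, y = 0.03092
Si-28: 92.22%, Si-30: 3.09%.

92.22%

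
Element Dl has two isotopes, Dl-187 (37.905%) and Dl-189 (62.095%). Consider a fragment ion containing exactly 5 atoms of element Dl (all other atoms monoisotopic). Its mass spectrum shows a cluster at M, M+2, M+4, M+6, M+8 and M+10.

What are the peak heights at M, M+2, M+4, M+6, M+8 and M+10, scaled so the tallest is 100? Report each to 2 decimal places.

Each Dl atom is independently Dl-187 (p = 0.37905) or Dl-189 (q = 0.62095); the cluster is the binomial expansion (p + q)^5.
P(M) = 0.37905^5 = 0.007825
P(M+2) = 5 × 0.37905^4 × 0.62095^1 = 0.064093
P(M+4) = 10 × 0.37905^3 × 0.62095^2 = 0.209992
P(M+6) = 10 × 0.37905^2 × 0.62095^3 = 0.344004
P(M+8) = 5 × 0.37905^1 × 0.62095^4 = 0.281769
P(M+10) = 0.62095^5 = 0.092317
The M+6 peak is largest (0.344004); scaling to 100 gives 2.27 : 18.63 : 61.04 : 100.00 : 81.91 : 26.84.

2.27 : 18.63 : 61.04 : 100.00 : 81.91 : 26.84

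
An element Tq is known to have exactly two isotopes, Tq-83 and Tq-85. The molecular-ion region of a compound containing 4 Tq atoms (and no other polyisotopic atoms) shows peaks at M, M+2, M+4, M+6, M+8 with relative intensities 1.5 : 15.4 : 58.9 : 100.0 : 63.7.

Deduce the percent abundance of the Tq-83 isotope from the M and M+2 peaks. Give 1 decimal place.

Let p = fractional abundance of Tq-83. I(M+2)/I(M) = [C(4,1)·p^3·(1−p)] / p^4 = 4·(1−p)/p = 15.4/1.5 = 10.2667
(1−p)/p = 10.2667/4 = 2.5667  ⇒  p = 1/(1 + 2.5667) = 0.2804
Tq-83: 28.0%, Tq-85: 72.0%.

28.0%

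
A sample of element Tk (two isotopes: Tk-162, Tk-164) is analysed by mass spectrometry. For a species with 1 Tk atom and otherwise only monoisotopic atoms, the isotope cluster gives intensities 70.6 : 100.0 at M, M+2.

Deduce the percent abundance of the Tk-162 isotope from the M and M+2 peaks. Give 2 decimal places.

41.38%

Let p = fractional abundance of Tk-162. I(M+2)/I(M) = [C(1,1)·p^0·(1−p)] / p^1 = 1·(1−p)/p = 100.0/70.6 = 1.4164
(1−p)/p = 1.4164/1 = 1.4164  ⇒  p = 1/(1 + 1.4164) = 0.4138
Tk-162: 41.38%, Tk-164: 58.62%.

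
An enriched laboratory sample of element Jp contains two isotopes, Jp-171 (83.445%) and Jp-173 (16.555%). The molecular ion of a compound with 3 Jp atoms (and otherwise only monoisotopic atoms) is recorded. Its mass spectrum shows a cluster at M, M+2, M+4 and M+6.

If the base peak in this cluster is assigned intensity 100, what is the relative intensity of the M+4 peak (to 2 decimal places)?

Binomial terms of (0.83445 + 0.16555)^3: M 0.5810, M+2 0.3458, M+4 0.0686, M+6 0.0045 → M is the base peak.
P(M) = C(3,0) × 0.83445^3 × 0.16555^0 = 1 × 0.58103321 × 1.0000 = 0.581033 (base)
P(M+4) = C(3,2) × 0.83445^1 × 0.16555^2 = 3 × 0.83445 × 0.0274068 = 0.068609
Relative intensity = 0.068609 / 0.581033 × 100 = 11.81

11.81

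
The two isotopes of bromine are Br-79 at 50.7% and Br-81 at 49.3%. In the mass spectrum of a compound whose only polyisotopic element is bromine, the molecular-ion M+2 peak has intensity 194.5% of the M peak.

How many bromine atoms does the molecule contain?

The M+2/M ratio from n Br atoms is n · q/p = n · 0.493/0.507.
n = 1.945 × 0.507/0.493 = 2.00 ≈ 2

2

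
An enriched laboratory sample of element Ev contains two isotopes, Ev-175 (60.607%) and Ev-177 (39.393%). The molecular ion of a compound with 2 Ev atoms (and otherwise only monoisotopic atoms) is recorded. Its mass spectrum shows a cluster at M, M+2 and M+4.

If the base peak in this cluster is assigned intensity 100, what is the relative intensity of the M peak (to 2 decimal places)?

Binomial terms of (0.60607 + 0.39393)^2: M 0.3673, M+2 0.4775, M+4 0.1552 → M+2 is the base peak.
P(M+2) = C(2,1) × 0.60607^1 × 0.39393^1 = 2 × 0.60607 × 0.39393 = 0.477498 (base)
P(M) = C(2,0) × 0.60607^2 × 0.39393^0 = 1 × 0.36732084 × 1.0000 = 0.367321
Relative intensity = 0.367321 / 0.477498 × 100 = 76.93

76.93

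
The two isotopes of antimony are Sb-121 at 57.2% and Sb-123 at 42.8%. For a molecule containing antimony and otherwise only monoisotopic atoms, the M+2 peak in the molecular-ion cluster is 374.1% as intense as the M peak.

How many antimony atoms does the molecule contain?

The M+2/M ratio from n Sb atoms is n · q/p = n · 0.428/0.572.
n = 3.741 × 0.572/0.428 = 5.00 ≈ 5

5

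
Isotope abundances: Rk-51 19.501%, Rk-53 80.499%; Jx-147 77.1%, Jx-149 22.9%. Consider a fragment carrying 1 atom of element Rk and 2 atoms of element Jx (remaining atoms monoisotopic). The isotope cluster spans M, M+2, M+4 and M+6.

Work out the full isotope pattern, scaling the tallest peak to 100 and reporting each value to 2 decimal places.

21.18 : 100.00 : 53.80 : 7.71

Element Rk pattern (n=1): 0.19501 : 0.80499
Element Jx pattern (n=2): 0.594441 : 0.353118 : 0.052441
Convolve the two distributions (both contribute in 2-u steps):
  M: 0.19501×0.594441 = 0.115922
  M+2: 0.19501×0.353118 + 0.80499×0.594441 = 0.547381
  M+4: 0.19501×0.052441 + 0.80499×0.353118 = 0.294483
  M+6: 0.80499×0.052441 = 0.042214
Scale to base peak (0.547381) = 100: 21.18 : 100.00 : 53.80 : 7.71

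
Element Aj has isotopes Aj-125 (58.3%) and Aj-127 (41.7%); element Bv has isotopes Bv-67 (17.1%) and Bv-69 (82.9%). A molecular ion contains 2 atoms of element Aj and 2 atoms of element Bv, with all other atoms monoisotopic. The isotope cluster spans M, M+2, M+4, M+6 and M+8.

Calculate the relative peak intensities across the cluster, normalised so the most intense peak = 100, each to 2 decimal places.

2.59 : 28.84 : 98.19 : 100.00 : 31.17

Element Aj pattern (n=2): 0.339889 : 0.486222 : 0.173889
Element Bv pattern (n=2): 0.029241 : 0.283518 : 0.687241
Convolve the two distributions (both contribute in 2-u steps):
  M: 0.339889×0.029241 = 0.009939
  M+2: 0.339889×0.283518 + 0.486222×0.029241 = 0.110582
  M+4: 0.339889×0.687241 + 0.486222×0.283518 + 0.173889×0.029241 = 0.376523
  M+6: 0.486222×0.687241 + 0.173889×0.283518 = 0.383452
  M+8: 0.173889×0.687241 = 0.119504
Scale to base peak (0.383452) = 100: 2.59 : 28.84 : 98.19 : 100.00 : 31.17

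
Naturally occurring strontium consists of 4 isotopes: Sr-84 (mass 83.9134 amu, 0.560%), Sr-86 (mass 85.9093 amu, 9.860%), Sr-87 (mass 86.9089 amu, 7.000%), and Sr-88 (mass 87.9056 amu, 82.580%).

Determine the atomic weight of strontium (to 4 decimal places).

87.6166 amu

The abundance-weighted mean is 0.00560 × 83.9134 + 0.09860 × 85.9093 + 0.07000 × 86.9089 + 0.82580 × 87.9056
= 0.46992 + 8.47066 + 6.08362 + 72.59244 = 87.61664 amu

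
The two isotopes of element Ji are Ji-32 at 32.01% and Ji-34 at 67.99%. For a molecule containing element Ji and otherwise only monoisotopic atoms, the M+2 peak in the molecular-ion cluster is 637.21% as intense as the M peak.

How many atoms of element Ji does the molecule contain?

The M+2/M ratio from n Ji atoms is n · q/p = n · 0.6799/0.3201.
n = 6.3721 × 0.3201/0.6799 = 3.00 ≈ 3

3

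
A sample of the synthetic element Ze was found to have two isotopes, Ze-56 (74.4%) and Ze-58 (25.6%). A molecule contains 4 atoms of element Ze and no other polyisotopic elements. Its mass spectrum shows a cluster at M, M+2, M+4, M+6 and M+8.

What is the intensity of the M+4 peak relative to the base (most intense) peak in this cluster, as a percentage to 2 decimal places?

Term probabilities: M 0.3064, M+2 0.4217, M+4 0.2177, M+6 0.0499, M+8 0.0043. Base peak = M+2.
P(M+2) = C(4,1) × 0.744^3 × 0.256^1 = 4 × 0.41183078 × 0.2560 = 0.421715 (base)
P(M+4) = C(4,2) × 0.744^2 × 0.256^2 = 6 × 0.553536 × 0.065536 = 0.217659
Relative intensity = 0.217659 / 0.421715 × 100 = 51.61

51.61%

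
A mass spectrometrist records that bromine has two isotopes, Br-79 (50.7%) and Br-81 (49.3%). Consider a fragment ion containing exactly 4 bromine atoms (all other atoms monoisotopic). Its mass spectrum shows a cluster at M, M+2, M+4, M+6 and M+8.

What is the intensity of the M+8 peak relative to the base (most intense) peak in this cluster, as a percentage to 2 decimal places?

15.76%

Term probabilities: M 0.0661, M+2 0.2570, M+4 0.3749, M+6 0.2430, M+8 0.0591. Base peak = M+4.
P(M+4) = C(4,2) × 0.507^2 × 0.493^2 = 6 × 0.257049 × 0.243049 = 0.374853 (base)
P(M+8) = C(4,4) × 0.507^0 × 0.493^4 = 1 × 1.0000 × 0.05907282 = 0.059073
Relative intensity = 0.059073 / 0.374853 × 100 = 15.76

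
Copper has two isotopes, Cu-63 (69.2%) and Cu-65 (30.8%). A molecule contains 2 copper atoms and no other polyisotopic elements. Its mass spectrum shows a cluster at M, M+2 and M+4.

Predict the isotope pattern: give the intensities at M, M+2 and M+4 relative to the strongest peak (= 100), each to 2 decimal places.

100.00 : 89.02 : 19.81

Each Cu atom is independently Cu-63 (p = 0.692) or Cu-65 (q = 0.308); the cluster is the binomial expansion (p + q)^2.
P(M) = 0.692^2 = 0.478864
P(M+2) = 2 × 0.692^1 × 0.308^1 = 0.426272
P(M+4) = 0.308^2 = 0.094864
The M peak is largest (0.478864); scaling to 100 gives 100.00 : 89.02 : 19.81.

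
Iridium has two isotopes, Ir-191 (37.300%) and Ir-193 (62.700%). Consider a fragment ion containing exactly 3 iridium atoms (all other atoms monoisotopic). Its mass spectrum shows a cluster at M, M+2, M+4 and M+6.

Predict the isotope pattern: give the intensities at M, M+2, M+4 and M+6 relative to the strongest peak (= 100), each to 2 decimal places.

11.80 : 59.49 : 100.00 : 56.03

Expanding (0.37300 + 0.62700)^3:
P(M) = 0.37300^3 = 0.051895
P(M+2) = 3 × 0.37300^2 × 0.62700^1 = 0.261702
P(M+4) = 3 × 0.37300^1 × 0.62700^2 = 0.439911
P(M+6) = 0.62700^3 = 0.246492
The M+4 peak is largest (0.439911); scaling to 100 gives 11.80 : 59.49 : 100.00 : 56.03.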